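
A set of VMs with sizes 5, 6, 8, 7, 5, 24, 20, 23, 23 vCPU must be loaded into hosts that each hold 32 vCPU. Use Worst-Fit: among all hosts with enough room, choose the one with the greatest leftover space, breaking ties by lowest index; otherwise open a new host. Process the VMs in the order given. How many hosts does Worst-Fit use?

5

5 vCPU → host 1 (remaining 27 vCPU)
6 vCPU → host 1 (remaining 21 vCPU)
8 vCPU → host 1 (remaining 13 vCPU)
7 vCPU → host 1 (remaining 6 vCPU)
5 vCPU → host 1 (remaining 1 vCPU)
24 vCPU → host 2 (remaining 8 vCPU)
20 vCPU → host 3 (remaining 12 vCPU)
23 vCPU → host 4 (remaining 9 vCPU)
23 vCPU → host 5 (remaining 9 vCPU)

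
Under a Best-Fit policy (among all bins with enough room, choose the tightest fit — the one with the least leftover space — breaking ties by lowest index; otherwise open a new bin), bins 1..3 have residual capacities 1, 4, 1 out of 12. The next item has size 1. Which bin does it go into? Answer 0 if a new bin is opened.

1

Bins with room: bin 1 (1), bin 2 (4), bin 3 (1).
Tightest fit is bin 1 with 1 free.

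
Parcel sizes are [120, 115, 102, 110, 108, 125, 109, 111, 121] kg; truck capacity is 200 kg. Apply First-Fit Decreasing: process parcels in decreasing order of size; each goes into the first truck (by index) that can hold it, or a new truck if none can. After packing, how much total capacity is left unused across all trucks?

779

Sorted descending: 125, 121, 120, 115, 111, 110, 109, 108, 102.
truck 1: place 125 kg, 75 kg left
truck 2: place 121 kg, 79 kg left
truck 3: place 120 kg, 80 kg left
truck 4: place 115 kg, 85 kg left
truck 5: place 111 kg, 89 kg left
truck 6: place 110 kg, 90 kg left
truck 7: place 109 kg, 91 kg left
truck 8: place 108 kg, 92 kg left
truck 9: place 102 kg, 98 kg left
9 trucks × 200 kg = 1800 kg; used 1021 kg; unused 779 kg.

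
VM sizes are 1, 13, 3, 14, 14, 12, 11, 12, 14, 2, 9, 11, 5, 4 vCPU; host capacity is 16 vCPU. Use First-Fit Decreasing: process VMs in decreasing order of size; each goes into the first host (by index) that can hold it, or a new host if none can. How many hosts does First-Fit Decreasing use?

Sorted descending: 14, 14, 14, 13, 12, 12, 11, 11, 9, 5, 4, 3, 2, 1.
Put 14 vCPU in host 1; 2 vCPU remain.
Put 14 vCPU in host 2; 2 vCPU remain.
Put 14 vCPU in host 3; 2 vCPU remain.
Put 13 vCPU in host 4; 3 vCPU remain.
Put 12 vCPU in host 5; 4 vCPU remain.
Put 12 vCPU in host 6; 4 vCPU remain.
Put 11 vCPU in host 7; 5 vCPU remain.
Put 11 vCPU in host 8; 5 vCPU remain.
Put 9 vCPU in host 9; 7 vCPU remain.
Put 5 vCPU in host 7; 0 vCPU remain.
Put 4 vCPU in host 5; 0 vCPU remain.
Put 3 vCPU in host 4; 0 vCPU remain.
Put 2 vCPU in host 1; 0 vCPU remain.
Put 1 vCPU in host 2; 1 vCPU remain.
Final hosts: [14,2] [14,1] [14] [13,3] [12,4] [12] [11,5] [11] [9].

9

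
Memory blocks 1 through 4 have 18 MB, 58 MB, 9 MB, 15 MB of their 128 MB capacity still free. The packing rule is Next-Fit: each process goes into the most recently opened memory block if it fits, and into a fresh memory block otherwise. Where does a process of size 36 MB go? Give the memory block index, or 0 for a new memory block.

0

Next-Fit only looks at memory block 4, which has 15 MB free.
36 MB does not fit, so a new memory block is opened.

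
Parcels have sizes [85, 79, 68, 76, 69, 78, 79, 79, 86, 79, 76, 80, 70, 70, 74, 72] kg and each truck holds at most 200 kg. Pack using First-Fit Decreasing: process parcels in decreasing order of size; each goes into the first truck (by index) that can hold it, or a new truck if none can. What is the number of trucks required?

8

Sorted descending: 86, 85, 80, 79, 79, 79, 79, 78, 76, 76, 74, 72, 70, 70, 69, 68.
truck 1: place 86 kg, 114 kg left
truck 1: place 85 kg, 29 kg left
truck 2: place 80 kg, 120 kg left
truck 2: place 79 kg, 41 kg left
truck 3: place 79 kg, 121 kg left
truck 3: place 79 kg, 42 kg left
truck 4: place 79 kg, 121 kg left
truck 4: place 78 kg, 43 kg left
truck 5: place 76 kg, 124 kg left
truck 5: place 76 kg, 48 kg left
truck 6: place 74 kg, 126 kg left
truck 6: place 72 kg, 54 kg left
truck 7: place 70 kg, 130 kg left
truck 7: place 70 kg, 60 kg left
truck 8: place 69 kg, 131 kg left
truck 8: place 68 kg, 63 kg left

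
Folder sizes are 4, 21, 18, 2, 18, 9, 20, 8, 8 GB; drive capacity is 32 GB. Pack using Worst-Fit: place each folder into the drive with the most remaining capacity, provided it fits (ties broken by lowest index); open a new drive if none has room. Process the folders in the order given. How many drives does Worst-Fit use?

Put 4 GB in drive 1; 28 GB remain.
Put 21 GB in drive 1; 7 GB remain.
Put 18 GB in drive 2; 14 GB remain.
Put 2 GB in drive 2; 12 GB remain.
Put 18 GB in drive 3; 14 GB remain.
Put 9 GB in drive 3; 5 GB remain.
Put 20 GB in drive 4; 12 GB remain.
Put 8 GB in drive 2; 4 GB remain.
Put 8 GB in drive 4; 4 GB remain.
Final drives: [4,21] [18,2,8] [18,9] [20,8].

4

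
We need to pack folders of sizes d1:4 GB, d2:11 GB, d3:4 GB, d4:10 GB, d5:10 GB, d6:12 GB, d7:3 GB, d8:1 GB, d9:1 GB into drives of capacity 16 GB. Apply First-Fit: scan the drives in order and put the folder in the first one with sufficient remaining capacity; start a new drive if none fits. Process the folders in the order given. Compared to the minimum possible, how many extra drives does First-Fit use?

First-Fit: [4,11,1] [4,10,1] [10,3] [12] → 4 drives.
Total size 56 GB; any packing needs at least ⌈56/16⌉ = 4 drives.
So 4 is already optimal.

0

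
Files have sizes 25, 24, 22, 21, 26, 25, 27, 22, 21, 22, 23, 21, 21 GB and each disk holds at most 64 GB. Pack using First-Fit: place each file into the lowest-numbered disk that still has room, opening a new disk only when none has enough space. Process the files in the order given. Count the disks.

6

disk 1: place 25 GB, 39 GB left
disk 1: place 24 GB, 15 GB left
disk 2: place 22 GB, 42 GB left
disk 2: place 21 GB, 21 GB left
disk 3: place 26 GB, 38 GB left
disk 3: place 25 GB, 13 GB left
disk 4: place 27 GB, 37 GB left
disk 4: place 22 GB, 15 GB left
disk 2: place 21 GB, 0 GB left
disk 5: place 22 GB, 42 GB left
disk 5: place 23 GB, 19 GB left
disk 6: place 21 GB, 43 GB left
disk 6: place 21 GB, 22 GB left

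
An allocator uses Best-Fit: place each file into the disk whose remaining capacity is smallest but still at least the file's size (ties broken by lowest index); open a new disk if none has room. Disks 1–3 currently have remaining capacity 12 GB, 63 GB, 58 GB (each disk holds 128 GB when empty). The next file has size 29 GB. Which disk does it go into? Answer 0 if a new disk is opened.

Disks with room: disk 2 (63 GB), disk 3 (58 GB).
Tightest fit is disk 3 with 58 GB free.

3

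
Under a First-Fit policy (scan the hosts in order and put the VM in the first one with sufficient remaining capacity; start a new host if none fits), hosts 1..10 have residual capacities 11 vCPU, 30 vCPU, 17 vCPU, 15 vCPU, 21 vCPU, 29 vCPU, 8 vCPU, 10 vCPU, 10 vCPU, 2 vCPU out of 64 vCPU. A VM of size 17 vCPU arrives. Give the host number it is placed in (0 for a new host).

2

Hosts with room: host 2 (30 vCPU), host 3 (17 vCPU), host 5 (21 vCPU), host 6 (29 vCPU).
The first with room is host 2.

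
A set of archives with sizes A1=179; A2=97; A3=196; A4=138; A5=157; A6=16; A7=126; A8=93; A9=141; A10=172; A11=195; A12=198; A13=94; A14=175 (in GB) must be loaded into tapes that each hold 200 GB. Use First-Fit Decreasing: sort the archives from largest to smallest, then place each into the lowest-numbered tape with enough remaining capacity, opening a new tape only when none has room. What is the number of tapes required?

Sorted descending: 198, 196, 195, 179, 175, 172, 157, 141, 138, 126, 97, 94, 93, 16.
198 GB → tape 1 (remaining 2 GB)
196 GB → tape 2 (remaining 4 GB)
195 GB → tape 3 (remaining 5 GB)
179 GB → tape 4 (remaining 21 GB)
175 GB → tape 5 (remaining 25 GB)
172 GB → tape 6 (remaining 28 GB)
157 GB → tape 7 (remaining 43 GB)
141 GB → tape 8 (remaining 59 GB)
138 GB → tape 9 (remaining 62 GB)
126 GB → tape 10 (remaining 74 GB)
97 GB → tape 11 (remaining 103 GB)
94 GB → tape 11 (remaining 9 GB)
93 GB → tape 12 (remaining 107 GB)
16 GB → tape 4 (remaining 5 GB)

12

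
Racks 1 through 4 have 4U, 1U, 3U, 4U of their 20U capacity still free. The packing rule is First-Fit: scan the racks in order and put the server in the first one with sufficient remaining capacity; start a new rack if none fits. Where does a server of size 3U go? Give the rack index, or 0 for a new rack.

Racks with room: rack 1 (4U), rack 3 (3U), rack 4 (4U).
The first with room is rack 1.

1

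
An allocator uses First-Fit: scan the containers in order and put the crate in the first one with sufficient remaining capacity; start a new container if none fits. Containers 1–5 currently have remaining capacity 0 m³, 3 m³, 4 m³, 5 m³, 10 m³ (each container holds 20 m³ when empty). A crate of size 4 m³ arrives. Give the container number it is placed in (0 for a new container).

Containers with room: container 3 (4 m³), container 4 (5 m³), container 5 (10 m³).
The first with room is container 3.

3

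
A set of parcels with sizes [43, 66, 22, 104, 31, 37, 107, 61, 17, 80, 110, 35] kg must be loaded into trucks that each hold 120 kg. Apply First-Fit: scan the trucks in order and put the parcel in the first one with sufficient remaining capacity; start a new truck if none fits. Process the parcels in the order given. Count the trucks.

Put 43 kg in truck 1; 77 kg remain.
Put 66 kg in truck 1; 11 kg remain.
Put 22 kg in truck 2; 98 kg remain.
Put 104 kg in truck 3; 16 kg remain.
Put 31 kg in truck 2; 67 kg remain.
Put 37 kg in truck 2; 30 kg remain.
Put 107 kg in truck 4; 13 kg remain.
Put 61 kg in truck 5; 59 kg remain.
Put 17 kg in truck 2; 13 kg remain.
Put 80 kg in truck 6; 40 kg remain.
Put 110 kg in truck 7; 10 kg remain.
Put 35 kg in truck 5; 24 kg remain.

7 trucks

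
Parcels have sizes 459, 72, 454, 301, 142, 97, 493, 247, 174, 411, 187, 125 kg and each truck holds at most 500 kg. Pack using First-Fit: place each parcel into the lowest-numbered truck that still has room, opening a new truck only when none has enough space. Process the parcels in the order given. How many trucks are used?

7

459 kg → truck 1 (remaining 41 kg)
72 kg → truck 2 (remaining 428 kg)
454 kg → truck 3 (remaining 46 kg)
301 kg → truck 2 (remaining 127 kg)
142 kg → truck 4 (remaining 358 kg)
97 kg → truck 2 (remaining 30 kg)
493 kg → truck 5 (remaining 7 kg)
247 kg → truck 4 (remaining 111 kg)
174 kg → truck 6 (remaining 326 kg)
411 kg → truck 7 (remaining 89 kg)
187 kg → truck 6 (remaining 139 kg)
125 kg → truck 6 (remaining 14 kg)
Final trucks: [459] [72,301,97] [454] [142,247] [493] [174,187,125] [411].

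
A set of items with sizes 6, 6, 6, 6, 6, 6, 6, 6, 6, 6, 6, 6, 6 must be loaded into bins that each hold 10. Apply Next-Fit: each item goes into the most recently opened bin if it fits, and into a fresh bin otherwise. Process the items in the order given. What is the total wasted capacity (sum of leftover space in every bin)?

52

6 → bin 1 (remaining 4)
6 → bin 2 (remaining 4)
6 → bin 3 (remaining 4)
6 → bin 4 (remaining 4)
6 → bin 5 (remaining 4)
6 → bin 6 (remaining 4)
6 → bin 7 (remaining 4)
6 → bin 8 (remaining 4)
6 → bin 9 (remaining 4)
6 → bin 10 (remaining 4)
6 → bin 11 (remaining 4)
6 → bin 12 (remaining 4)
6 → bin 13 (remaining 4)
13 bins × 10 = 130; used 78; unused 52.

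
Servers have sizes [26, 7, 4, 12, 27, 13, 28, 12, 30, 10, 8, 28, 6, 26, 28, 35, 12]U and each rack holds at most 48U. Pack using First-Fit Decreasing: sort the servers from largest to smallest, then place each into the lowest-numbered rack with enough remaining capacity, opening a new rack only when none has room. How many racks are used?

Sorted descending: 35, 30, 28, 28, 28, 27, 26, 26, 13, 12, 12, 12, 10, 8, 7, 6, 4.
rack 1: place 35U, 13U left
rack 2: place 30U, 18U left
rack 3: place 28U, 20U left
rack 4: place 28U, 20U left
rack 5: place 28U, 20U left
rack 6: place 27U, 21U left
rack 7: place 26U, 22U left
rack 8: place 26U, 22U left
rack 1: place 13U, 0U left
rack 2: place 12U, 6U left
rack 3: place 12U, 8U left
rack 4: place 12U, 8U left
rack 5: place 10U, 10U left
rack 3: place 8U, 0U left
rack 4: place 7U, 1U left
rack 2: place 6U, 0U left
rack 5: place 4U, 6U left
Final racks: [35,13] [30,12,6] [28,12,8] [28,12,7] [28,10,4] [27] [26] [26].

8 racks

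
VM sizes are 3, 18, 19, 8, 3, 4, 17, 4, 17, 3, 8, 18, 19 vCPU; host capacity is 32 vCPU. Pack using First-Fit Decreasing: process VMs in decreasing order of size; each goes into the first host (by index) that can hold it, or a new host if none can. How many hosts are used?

6

Sorted descending: 19, 19, 18, 18, 17, 17, 8, 8, 4, 4, 3, 3, 3.
host 1: place 19 vCPU, 13 vCPU left
host 2: place 19 vCPU, 13 vCPU left
host 3: place 18 vCPU, 14 vCPU left
host 4: place 18 vCPU, 14 vCPU left
host 5: place 17 vCPU, 15 vCPU left
host 6: place 17 vCPU, 15 vCPU left
host 1: place 8 vCPU, 5 vCPU left
host 2: place 8 vCPU, 5 vCPU left
host 1: place 4 vCPU, 1 vCPU left
host 2: place 4 vCPU, 1 vCPU left
host 3: place 3 vCPU, 11 vCPU left
host 3: place 3 vCPU, 8 vCPU left
host 3: place 3 vCPU, 5 vCPU left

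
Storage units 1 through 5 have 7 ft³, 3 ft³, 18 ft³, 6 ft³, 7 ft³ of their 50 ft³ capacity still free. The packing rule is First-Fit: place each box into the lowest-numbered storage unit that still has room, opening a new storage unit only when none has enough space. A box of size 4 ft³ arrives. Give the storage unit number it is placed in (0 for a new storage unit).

1

Storage units with room: storage unit 1 (7 ft³), storage unit 3 (18 ft³), storage unit 4 (6 ft³), storage unit 5 (7 ft³).
The first with room is storage unit 1.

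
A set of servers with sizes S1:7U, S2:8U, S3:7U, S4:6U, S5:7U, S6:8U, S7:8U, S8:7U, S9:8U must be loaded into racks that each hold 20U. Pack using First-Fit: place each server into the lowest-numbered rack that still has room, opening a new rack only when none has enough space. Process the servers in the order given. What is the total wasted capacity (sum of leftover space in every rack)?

14

S1 (7U) → rack 1 (remaining 13U)
S2 (8U) → rack 1 (remaining 5U)
S3 (7U) → rack 2 (remaining 13U)
S4 (6U) → rack 2 (remaining 7U)
S5 (7U) → rack 2 (remaining 0U)
S6 (8U) → rack 3 (remaining 12U)
S7 (8U) → rack 3 (remaining 4U)
S8 (7U) → rack 4 (remaining 13U)
S9 (8U) → rack 4 (remaining 5U)
4 racks × 20U = 80U; used 66U; unused 14U.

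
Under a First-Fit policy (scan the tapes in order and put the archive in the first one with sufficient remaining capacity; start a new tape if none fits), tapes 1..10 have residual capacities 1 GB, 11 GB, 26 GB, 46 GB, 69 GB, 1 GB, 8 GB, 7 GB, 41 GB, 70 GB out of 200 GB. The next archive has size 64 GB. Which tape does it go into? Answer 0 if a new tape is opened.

5

Tapes with room: tape 5 (69 GB), tape 10 (70 GB).
The first with room is tape 5.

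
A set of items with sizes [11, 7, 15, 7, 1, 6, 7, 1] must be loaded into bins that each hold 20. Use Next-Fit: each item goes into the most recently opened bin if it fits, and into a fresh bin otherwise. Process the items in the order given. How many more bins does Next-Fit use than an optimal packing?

1

Next-Fit: [11,7] [15] [7,1,6] [7,1] → 4 bins.
Total size 55; any packing needs at least ⌈55/20⌉ = 3 bins.
An optimal packing achieves that bound: [15,1,1] [11,7] [7,7,6] → 3 bins.
Excess: 4 − 3 = 1.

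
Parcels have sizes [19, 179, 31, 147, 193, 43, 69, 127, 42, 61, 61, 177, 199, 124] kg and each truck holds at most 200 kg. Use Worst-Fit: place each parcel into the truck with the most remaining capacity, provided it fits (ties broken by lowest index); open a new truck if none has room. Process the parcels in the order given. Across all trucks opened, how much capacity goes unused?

128

Put 19 kg in truck 1; 181 kg remain.
Put 179 kg in truck 1; 2 kg remain.
Put 31 kg in truck 2; 169 kg remain.
Put 147 kg in truck 2; 22 kg remain.
Put 193 kg in truck 3; 7 kg remain.
Put 43 kg in truck 4; 157 kg remain.
Put 69 kg in truck 4; 88 kg remain.
Put 127 kg in truck 5; 73 kg remain.
Put 42 kg in truck 4; 46 kg remain.
Put 61 kg in truck 5; 12 kg remain.
Put 61 kg in truck 6; 139 kg remain.
Put 177 kg in truck 7; 23 kg remain.
Put 199 kg in truck 8; 1 kg remain.
Put 124 kg in truck 6; 15 kg remain.
8 trucks × 200 kg = 1600 kg; used 1472 kg; unused 128 kg.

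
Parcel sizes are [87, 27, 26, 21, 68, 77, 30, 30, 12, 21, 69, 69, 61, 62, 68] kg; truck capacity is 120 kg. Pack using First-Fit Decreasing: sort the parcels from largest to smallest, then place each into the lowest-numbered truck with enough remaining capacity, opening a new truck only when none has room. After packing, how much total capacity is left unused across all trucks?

232

Sorted descending: 87, 77, 69, 69, 68, 68, 62, 61, 30, 30, 27, 26, 21, 21, 12.
Put 87 kg in truck 1; 33 kg remain.
Put 77 kg in truck 2; 43 kg remain.
Put 69 kg in truck 3; 51 kg remain.
Put 69 kg in truck 4; 51 kg remain.
Put 68 kg in truck 5; 52 kg remain.
Put 68 kg in truck 6; 52 kg remain.
Put 62 kg in truck 7; 58 kg remain.
Put 61 kg in truck 8; 59 kg remain.
Put 30 kg in truck 1; 3 kg remain.
Put 30 kg in truck 2; 13 kg remain.
Put 27 kg in truck 3; 24 kg remain.
Put 26 kg in truck 4; 25 kg remain.
Put 21 kg in truck 3; 3 kg remain.
Put 21 kg in truck 4; 4 kg remain.
Put 12 kg in truck 2; 1 kg remain.
8 trucks × 120 kg = 960 kg; used 728 kg; unused 232 kg.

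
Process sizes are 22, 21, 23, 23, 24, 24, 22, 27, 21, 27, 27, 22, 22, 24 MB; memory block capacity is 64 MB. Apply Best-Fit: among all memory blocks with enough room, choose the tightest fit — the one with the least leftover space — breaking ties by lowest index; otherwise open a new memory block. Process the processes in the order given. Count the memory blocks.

Put 22 MB in memory block 1; 42 MB remain.
Put 21 MB in memory block 1; 21 MB remain.
Put 23 MB in memory block 2; 41 MB remain.
Put 23 MB in memory block 2; 18 MB remain.
Put 24 MB in memory block 3; 40 MB remain.
Put 24 MB in memory block 3; 16 MB remain.
Put 22 MB in memory block 4; 42 MB remain.
Put 27 MB in memory block 4; 15 MB remain.
Put 21 MB in memory block 1; 0 MB remain.
Put 27 MB in memory block 5; 37 MB remain.
Put 27 MB in memory block 5; 10 MB remain.
Put 22 MB in memory block 6; 42 MB remain.
Put 22 MB in memory block 6; 20 MB remain.
Put 24 MB in memory block 7; 40 MB remain.

7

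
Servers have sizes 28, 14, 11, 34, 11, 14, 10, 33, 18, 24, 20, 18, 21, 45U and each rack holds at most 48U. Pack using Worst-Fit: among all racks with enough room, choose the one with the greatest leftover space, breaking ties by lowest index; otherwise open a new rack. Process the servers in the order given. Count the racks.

8 racks

28U → rack 1 (remaining 20U)
14U → rack 1 (remaining 6U)
11U → rack 2 (remaining 37U)
34U → rack 2 (remaining 3U)
11U → rack 3 (remaining 37U)
14U → rack 3 (remaining 23U)
10U → rack 3 (remaining 13U)
33U → rack 4 (remaining 15U)
18U → rack 5 (remaining 30U)
24U → rack 5 (remaining 6U)
20U → rack 6 (remaining 28U)
18U → rack 6 (remaining 10U)
21U → rack 7 (remaining 27U)
45U → rack 8 (remaining 3U)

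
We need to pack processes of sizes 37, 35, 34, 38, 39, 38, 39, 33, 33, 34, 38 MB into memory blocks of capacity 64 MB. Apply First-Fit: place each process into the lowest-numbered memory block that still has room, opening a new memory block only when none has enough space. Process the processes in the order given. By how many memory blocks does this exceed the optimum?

0

First-Fit: [37] [35] [34] [38] [39] [38] [39] [33] [33] [34] [38] → 11 memory blocks.
11 processes exceed 32 MB (half the capacity), and no two of those can share a memory block, so at least 11 memory blocks are needed.
So 11 is already optimal.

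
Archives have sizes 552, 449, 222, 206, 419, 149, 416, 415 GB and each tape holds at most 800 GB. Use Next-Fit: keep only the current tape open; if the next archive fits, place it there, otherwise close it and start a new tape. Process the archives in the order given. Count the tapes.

Put 552 GB in tape 1; 248 GB remain.
Put 449 GB in tape 2; 351 GB remain.
Put 222 GB in tape 2; 129 GB remain.
Put 206 GB in tape 3; 594 GB remain.
Put 419 GB in tape 3; 175 GB remain.
Put 149 GB in tape 3; 26 GB remain.
Put 416 GB in tape 4; 384 GB remain.
Put 415 GB in tape 5; 385 GB remain.
Final tapes: [552] [449,222] [206,419,149] [416] [415].

5 tapes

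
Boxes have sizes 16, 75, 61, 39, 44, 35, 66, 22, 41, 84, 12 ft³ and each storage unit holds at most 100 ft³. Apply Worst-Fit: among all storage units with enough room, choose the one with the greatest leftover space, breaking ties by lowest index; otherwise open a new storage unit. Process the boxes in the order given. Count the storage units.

Put 16 ft³ in storage unit 1; 84 ft³ remain.
Put 75 ft³ in storage unit 1; 9 ft³ remain.
Put 61 ft³ in storage unit 2; 39 ft³ remain.
Put 39 ft³ in storage unit 2; 0 ft³ remain.
Put 44 ft³ in storage unit 3; 56 ft³ remain.
Put 35 ft³ in storage unit 3; 21 ft³ remain.
Put 66 ft³ in storage unit 4; 34 ft³ remain.
Put 22 ft³ in storage unit 4; 12 ft³ remain.
Put 41 ft³ in storage unit 5; 59 ft³ remain.
Put 84 ft³ in storage unit 6; 16 ft³ remain.
Put 12 ft³ in storage unit 5; 47 ft³ remain.
Final storage units: [16,75] [61,39] [44,35] [66,22] [41,12] [84].

6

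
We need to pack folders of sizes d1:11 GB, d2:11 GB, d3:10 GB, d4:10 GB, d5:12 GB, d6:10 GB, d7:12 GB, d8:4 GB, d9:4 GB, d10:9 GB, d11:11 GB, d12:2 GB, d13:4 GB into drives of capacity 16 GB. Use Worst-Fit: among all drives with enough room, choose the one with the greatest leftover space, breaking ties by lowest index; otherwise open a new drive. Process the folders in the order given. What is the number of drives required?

9

Put d1 (11 GB) in drive 1; 5 GB remain.
Put d2 (11 GB) in drive 2; 5 GB remain.
Put d3 (10 GB) in drive 3; 6 GB remain.
Put d4 (10 GB) in drive 4; 6 GB remain.
Put d5 (12 GB) in drive 5; 4 GB remain.
Put d6 (10 GB) in drive 6; 6 GB remain.
Put d7 (12 GB) in drive 7; 4 GB remain.
Put d8 (4 GB) in drive 3; 2 GB remain.
Put d9 (4 GB) in drive 4; 2 GB remain.
Put d10 (9 GB) in drive 8; 7 GB remain.
Put d11 (11 GB) in drive 9; 5 GB remain.
Put d12 (2 GB) in drive 8; 5 GB remain.
Put d13 (4 GB) in drive 6; 2 GB remain.
Final drives: [11] [11] [10,4] [10,4] [12] [10,4] [12] [9,2] [11].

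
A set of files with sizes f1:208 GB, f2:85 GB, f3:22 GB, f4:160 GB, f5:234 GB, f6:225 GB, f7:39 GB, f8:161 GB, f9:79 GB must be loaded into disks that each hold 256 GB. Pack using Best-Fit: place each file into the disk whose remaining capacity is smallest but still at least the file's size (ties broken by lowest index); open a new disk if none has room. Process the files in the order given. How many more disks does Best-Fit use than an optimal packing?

1

Best-Fit: [208,22] [85,160] [234] [225] [39,161] [79] → 6 disks.
Total size 1213 GB; any packing needs at least ⌈1213/256⌉ = 5 disks.
An optimal packing achieves that bound: [234,22] [225] [208,39] [161,85] [160,79] → 5 disks.
Excess: 6 − 5 = 1.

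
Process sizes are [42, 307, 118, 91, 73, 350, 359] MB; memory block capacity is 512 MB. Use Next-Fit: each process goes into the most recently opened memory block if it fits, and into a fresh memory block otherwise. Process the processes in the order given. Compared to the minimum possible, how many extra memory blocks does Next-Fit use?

Next-Fit: [42,307,118] [91,73] [350] [359] → 4 memory blocks.
Total size 1340 MB; any packing needs at least ⌈1340/512⌉ = 3 memory blocks.
An optimal packing achieves that bound: [359,118] [350,91,42] [307,73] → 3 memory blocks.
Excess: 4 − 3 = 1.

1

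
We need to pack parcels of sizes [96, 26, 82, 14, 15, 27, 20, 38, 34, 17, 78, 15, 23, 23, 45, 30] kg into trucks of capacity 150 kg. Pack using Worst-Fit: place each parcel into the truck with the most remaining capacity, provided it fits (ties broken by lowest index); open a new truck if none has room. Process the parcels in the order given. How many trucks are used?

96 kg → truck 1 (remaining 54 kg)
26 kg → truck 1 (remaining 28 kg)
82 kg → truck 2 (remaining 68 kg)
14 kg → truck 2 (remaining 54 kg)
15 kg → truck 2 (remaining 39 kg)
27 kg → truck 2 (remaining 12 kg)
20 kg → truck 1 (remaining 8 kg)
38 kg → truck 3 (remaining 112 kg)
34 kg → truck 3 (remaining 78 kg)
17 kg → truck 3 (remaining 61 kg)
78 kg → truck 4 (remaining 72 kg)
15 kg → truck 4 (remaining 57 kg)
23 kg → truck 3 (remaining 38 kg)
23 kg → truck 4 (remaining 34 kg)
45 kg → truck 5 (remaining 105 kg)
30 kg → truck 5 (remaining 75 kg)
Final trucks: [96,26,20] [82,14,15,27] [38,34,17,23] [78,15,23] [45,30].

5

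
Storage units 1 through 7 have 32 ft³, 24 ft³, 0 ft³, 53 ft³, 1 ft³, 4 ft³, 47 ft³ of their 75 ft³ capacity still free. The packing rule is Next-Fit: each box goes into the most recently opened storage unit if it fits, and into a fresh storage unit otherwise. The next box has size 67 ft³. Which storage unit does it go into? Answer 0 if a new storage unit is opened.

Next-Fit only looks at storage unit 7, which has 47 ft³ free.
67 ft³ does not fit, so a new storage unit is opened.

0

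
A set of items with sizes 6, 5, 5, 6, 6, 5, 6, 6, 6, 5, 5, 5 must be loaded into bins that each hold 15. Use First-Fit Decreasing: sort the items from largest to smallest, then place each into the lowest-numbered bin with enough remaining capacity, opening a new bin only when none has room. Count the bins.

5

Sorted descending: 6, 6, 6, 6, 6, 6, 5, 5, 5, 5, 5, 5.
Put 6 in bin 1; 9 remain.
Put 6 in bin 1; 3 remain.
Put 6 in bin 2; 9 remain.
Put 6 in bin 2; 3 remain.
Put 6 in bin 3; 9 remain.
Put 6 in bin 3; 3 remain.
Put 5 in bin 4; 10 remain.
Put 5 in bin 4; 5 remain.
Put 5 in bin 4; 0 remain.
Put 5 in bin 5; 10 remain.
Put 5 in bin 5; 5 remain.
Put 5 in bin 5; 0 remain.
Final bins: [6,6] [6,6] [6,6] [5,5,5] [5,5,5].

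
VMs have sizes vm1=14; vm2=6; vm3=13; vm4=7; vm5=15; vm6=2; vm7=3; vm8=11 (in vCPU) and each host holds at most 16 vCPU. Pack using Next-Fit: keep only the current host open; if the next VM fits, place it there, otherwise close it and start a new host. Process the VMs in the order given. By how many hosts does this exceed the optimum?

1

Next-Fit: [14] [6] [13] [7] [15] [2,3,11] → 6 hosts.
Total size 71 vCPU; any packing needs at least ⌈71/16⌉ = 5 hosts.
An optimal packing achieves that bound: [15] [14,2] [13,3] [11] [7,6] → 5 hosts.
Excess: 6 − 5 = 1.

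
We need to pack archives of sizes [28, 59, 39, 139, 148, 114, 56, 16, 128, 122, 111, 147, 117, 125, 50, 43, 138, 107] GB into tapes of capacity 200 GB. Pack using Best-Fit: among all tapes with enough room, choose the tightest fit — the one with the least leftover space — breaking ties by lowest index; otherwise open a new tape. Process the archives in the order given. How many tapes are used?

12

tape 1: place 28 GB, 172 GB left
tape 1: place 59 GB, 113 GB left
tape 1: place 39 GB, 74 GB left
tape 2: place 139 GB, 61 GB left
tape 3: place 148 GB, 52 GB left
tape 4: place 114 GB, 86 GB left
tape 2: place 56 GB, 5 GB left
tape 3: place 16 GB, 36 GB left
tape 5: place 128 GB, 72 GB left
tape 6: place 122 GB, 78 GB left
tape 7: place 111 GB, 89 GB left
tape 8: place 147 GB, 53 GB left
tape 9: place 117 GB, 83 GB left
tape 10: place 125 GB, 75 GB left
tape 8: place 50 GB, 3 GB left
tape 5: place 43 GB, 29 GB left
tape 11: place 138 GB, 62 GB left
tape 12: place 107 GB, 93 GB left
Final tapes: [28,59,39] [139,56] [148,16] [114] [128,43] [122] [111] [147,50] [117] [125] [138] [107].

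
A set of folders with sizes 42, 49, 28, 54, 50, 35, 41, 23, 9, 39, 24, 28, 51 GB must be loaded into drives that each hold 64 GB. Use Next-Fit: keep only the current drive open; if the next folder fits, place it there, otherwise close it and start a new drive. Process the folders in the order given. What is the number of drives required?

10

42 GB → drive 1 (remaining 22 GB)
49 GB → drive 2 (remaining 15 GB)
28 GB → drive 3 (remaining 36 GB)
54 GB → drive 4 (remaining 10 GB)
50 GB → drive 5 (remaining 14 GB)
35 GB → drive 6 (remaining 29 GB)
41 GB → drive 7 (remaining 23 GB)
23 GB → drive 7 (remaining 0 GB)
9 GB → drive 8 (remaining 55 GB)
39 GB → drive 8 (remaining 16 GB)
24 GB → drive 9 (remaining 40 GB)
28 GB → drive 9 (remaining 12 GB)
51 GB → drive 10 (remaining 13 GB)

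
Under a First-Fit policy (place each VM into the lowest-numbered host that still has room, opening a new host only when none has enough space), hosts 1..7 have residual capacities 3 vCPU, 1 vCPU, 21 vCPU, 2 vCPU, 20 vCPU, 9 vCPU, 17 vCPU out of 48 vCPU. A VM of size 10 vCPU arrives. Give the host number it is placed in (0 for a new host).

3

Hosts with room: host 3 (21 vCPU), host 5 (20 vCPU), host 7 (17 vCPU).
The first with room is host 3.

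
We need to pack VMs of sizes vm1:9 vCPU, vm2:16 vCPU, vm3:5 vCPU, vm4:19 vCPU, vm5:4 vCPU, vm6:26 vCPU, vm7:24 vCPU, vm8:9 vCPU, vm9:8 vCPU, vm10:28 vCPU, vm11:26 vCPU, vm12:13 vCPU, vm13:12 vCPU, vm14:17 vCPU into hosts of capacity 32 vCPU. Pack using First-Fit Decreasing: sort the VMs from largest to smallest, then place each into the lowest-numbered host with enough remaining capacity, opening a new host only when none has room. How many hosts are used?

8

Sorted descending: 28, 26, 26, 24, 19, 17, 16, 13, 12, 9, 9, 8, 5, 4.
28 vCPU → host 1 (remaining 4 vCPU)
26 vCPU → host 2 (remaining 6 vCPU)
26 vCPU → host 3 (remaining 6 vCPU)
24 vCPU → host 4 (remaining 8 vCPU)
19 vCPU → host 5 (remaining 13 vCPU)
17 vCPU → host 6 (remaining 15 vCPU)
16 vCPU → host 7 (remaining 16 vCPU)
13 vCPU → host 5 (remaining 0 vCPU)
12 vCPU → host 6 (remaining 3 vCPU)
9 vCPU → host 7 (remaining 7 vCPU)
9 vCPU → host 8 (remaining 23 vCPU)
8 vCPU → host 4 (remaining 0 vCPU)
5 vCPU → host 2 (remaining 1 vCPU)
4 vCPU → host 1 (remaining 0 vCPU)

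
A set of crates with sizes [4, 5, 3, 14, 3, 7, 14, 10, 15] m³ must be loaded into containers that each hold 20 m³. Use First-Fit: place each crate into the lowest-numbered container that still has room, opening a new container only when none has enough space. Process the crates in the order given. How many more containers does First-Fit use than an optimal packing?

1

First-Fit: [4,5,3,3] [14] [7,10] [14] [15] → 5 containers.
Total size 75 m³; any packing needs at least ⌈75/20⌉ = 4 containers.
An optimal packing achieves that bound: [15,5] [14,4] [14,3,3] [10,7] → 4 containers.
Excess: 5 − 4 = 1.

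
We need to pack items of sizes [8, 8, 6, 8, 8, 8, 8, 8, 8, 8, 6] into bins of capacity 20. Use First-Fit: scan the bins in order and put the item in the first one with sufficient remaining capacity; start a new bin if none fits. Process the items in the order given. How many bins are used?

bin 1: place 8, 12 left
bin 1: place 8, 4 left
bin 2: place 6, 14 left
bin 2: place 8, 6 left
bin 3: place 8, 12 left
bin 3: place 8, 4 left
bin 4: place 8, 12 left
bin 4: place 8, 4 left
bin 5: place 8, 12 left
bin 5: place 8, 4 left
bin 2: place 6, 0 left

5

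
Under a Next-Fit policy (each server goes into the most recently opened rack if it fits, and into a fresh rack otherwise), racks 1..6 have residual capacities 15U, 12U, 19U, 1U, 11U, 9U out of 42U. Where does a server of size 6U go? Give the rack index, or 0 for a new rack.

Next-Fit only looks at rack 6, which has 9U free.
6U fits there.

6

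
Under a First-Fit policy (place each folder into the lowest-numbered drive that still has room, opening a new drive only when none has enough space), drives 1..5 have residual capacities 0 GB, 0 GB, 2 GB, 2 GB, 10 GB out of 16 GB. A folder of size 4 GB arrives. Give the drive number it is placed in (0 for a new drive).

Drives with room: drive 5 (10 GB).
The first with room is drive 5.

5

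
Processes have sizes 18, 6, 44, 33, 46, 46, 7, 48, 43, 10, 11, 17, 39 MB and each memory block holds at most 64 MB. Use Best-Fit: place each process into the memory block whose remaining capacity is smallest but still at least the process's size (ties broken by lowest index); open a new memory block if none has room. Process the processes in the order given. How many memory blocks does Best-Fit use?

7 memory blocks

Put 18 MB in memory block 1; 46 MB remain.
Put 6 MB in memory block 1; 40 MB remain.
Put 44 MB in memory block 2; 20 MB remain.
Put 33 MB in memory block 1; 7 MB remain.
Put 46 MB in memory block 3; 18 MB remain.
Put 46 MB in memory block 4; 18 MB remain.
Put 7 MB in memory block 1; 0 MB remain.
Put 48 MB in memory block 5; 16 MB remain.
Put 43 MB in memory block 6; 21 MB remain.
Put 10 MB in memory block 5; 6 MB remain.
Put 11 MB in memory block 3; 7 MB remain.
Put 17 MB in memory block 4; 1 MB remain.
Put 39 MB in memory block 7; 25 MB remain.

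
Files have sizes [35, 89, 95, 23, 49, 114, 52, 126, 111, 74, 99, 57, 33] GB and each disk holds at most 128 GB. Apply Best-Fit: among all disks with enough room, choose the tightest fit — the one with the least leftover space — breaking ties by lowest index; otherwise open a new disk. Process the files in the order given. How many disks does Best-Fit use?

9

disk 1: place 35 GB, 93 GB left
disk 1: place 89 GB, 4 GB left
disk 2: place 95 GB, 33 GB left
disk 2: place 23 GB, 10 GB left
disk 3: place 49 GB, 79 GB left
disk 4: place 114 GB, 14 GB left
disk 3: place 52 GB, 27 GB left
disk 5: place 126 GB, 2 GB left
disk 6: place 111 GB, 17 GB left
disk 7: place 74 GB, 54 GB left
disk 8: place 99 GB, 29 GB left
disk 9: place 57 GB, 71 GB left
disk 7: place 33 GB, 21 GB left
Final disks: [35,89] [95,23] [49,52] [114] [126] [111] [74,33] [99] [57].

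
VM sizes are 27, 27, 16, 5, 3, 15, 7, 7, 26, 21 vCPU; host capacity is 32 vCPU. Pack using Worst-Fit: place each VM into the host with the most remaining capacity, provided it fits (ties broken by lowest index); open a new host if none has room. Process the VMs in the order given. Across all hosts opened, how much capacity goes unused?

host 1: place 27 vCPU, 5 vCPU left
host 2: place 27 vCPU, 5 vCPU left
host 3: place 16 vCPU, 16 vCPU left
host 3: place 5 vCPU, 11 vCPU left
host 3: place 3 vCPU, 8 vCPU left
host 4: place 15 vCPU, 17 vCPU left
host 4: place 7 vCPU, 10 vCPU left
host 4: place 7 vCPU, 3 vCPU left
host 5: place 26 vCPU, 6 vCPU left
host 6: place 21 vCPU, 11 vCPU left
6 hosts × 32 vCPU = 192 vCPU; used 154 vCPU; unused 38 vCPU.

38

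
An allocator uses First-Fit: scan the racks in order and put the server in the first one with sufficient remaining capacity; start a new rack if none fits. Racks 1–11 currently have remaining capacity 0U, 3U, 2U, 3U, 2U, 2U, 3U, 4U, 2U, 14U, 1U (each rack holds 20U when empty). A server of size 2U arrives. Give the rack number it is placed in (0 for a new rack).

Racks with room: rack 2 (3U), rack 3 (2U), rack 4 (3U), rack 5 (2U), rack 6 (2U), rack 7 (3U), rack 8 (4U), rack 9 (2U), rack 10 (14U).
The first with room is rack 2.

2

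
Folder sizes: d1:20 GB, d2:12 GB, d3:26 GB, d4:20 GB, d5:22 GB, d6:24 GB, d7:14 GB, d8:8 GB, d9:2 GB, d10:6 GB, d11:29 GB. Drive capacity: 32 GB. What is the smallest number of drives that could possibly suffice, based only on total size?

Total size = 20 + 12 + 26 + 20 + 22 + 24 + 14 + 8 + 2 + 6 + 29 = 183 GB.
⌈183 / 32⌉ = 6.

6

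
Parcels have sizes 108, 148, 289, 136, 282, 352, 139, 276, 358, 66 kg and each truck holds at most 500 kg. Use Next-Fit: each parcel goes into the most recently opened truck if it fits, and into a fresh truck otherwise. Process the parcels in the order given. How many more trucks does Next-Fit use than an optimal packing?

1

Next-Fit: [108,148] [289,136] [282] [352,139] [276] [358,66] → 6 trucks.
Total size 2154 kg; any packing needs at least ⌈2154/500⌉ = 5 trucks.
An optimal packing achieves that bound: [358,139] [352,148] [289,136,66] [282,108] [276] → 5 trucks.
Excess: 6 − 5 = 1.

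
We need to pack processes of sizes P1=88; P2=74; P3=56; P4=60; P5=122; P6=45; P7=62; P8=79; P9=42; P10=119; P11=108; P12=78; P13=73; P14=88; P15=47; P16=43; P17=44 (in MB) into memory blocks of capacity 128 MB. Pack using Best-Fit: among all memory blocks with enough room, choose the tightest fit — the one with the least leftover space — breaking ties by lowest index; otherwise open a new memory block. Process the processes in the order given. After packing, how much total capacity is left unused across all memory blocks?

memory block 1: place P1 (88 MB), 40 MB left
memory block 2: place P2 (74 MB), 54 MB left
memory block 3: place P3 (56 MB), 72 MB left
memory block 3: place P4 (60 MB), 12 MB left
memory block 4: place P5 (122 MB), 6 MB left
memory block 2: place P6 (45 MB), 9 MB left
memory block 5: place P7 (62 MB), 66 MB left
memory block 6: place P8 (79 MB), 49 MB left
memory block 6: place P9 (42 MB), 7 MB left
memory block 7: place P10 (119 MB), 9 MB left
memory block 8: place P11 (108 MB), 20 MB left
memory block 9: place P12 (78 MB), 50 MB left
memory block 10: place P13 (73 MB), 55 MB left
memory block 11: place P14 (88 MB), 40 MB left
memory block 9: place P15 (47 MB), 3 MB left
memory block 10: place P16 (43 MB), 12 MB left
memory block 5: place P17 (44 MB), 22 MB left
11 memory blocks × 128 MB = 1408 MB; used 1228 MB; unused 180 MB.

180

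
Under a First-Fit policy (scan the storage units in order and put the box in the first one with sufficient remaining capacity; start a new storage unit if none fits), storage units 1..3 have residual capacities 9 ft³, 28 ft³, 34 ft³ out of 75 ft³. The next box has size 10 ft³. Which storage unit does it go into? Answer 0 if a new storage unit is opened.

Storage units with room: storage unit 2 (28 ft³), storage unit 3 (34 ft³).
The first with room is storage unit 2.

2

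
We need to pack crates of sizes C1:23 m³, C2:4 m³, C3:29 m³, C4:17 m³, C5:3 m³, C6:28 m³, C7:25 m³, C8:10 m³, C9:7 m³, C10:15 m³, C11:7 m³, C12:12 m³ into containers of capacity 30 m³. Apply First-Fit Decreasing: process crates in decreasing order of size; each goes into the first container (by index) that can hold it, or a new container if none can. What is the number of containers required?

7

Sorted descending: 29, 28, 25, 23, 17, 15, 12, 10, 7, 7, 4, 3.
container 1: place 29 m³, 1 m³ left
container 2: place 28 m³, 2 m³ left
container 3: place 25 m³, 5 m³ left
container 4: place 23 m³, 7 m³ left
container 5: place 17 m³, 13 m³ left
container 6: place 15 m³, 15 m³ left
container 5: place 12 m³, 1 m³ left
container 6: place 10 m³, 5 m³ left
container 4: place 7 m³, 0 m³ left
container 7: place 7 m³, 23 m³ left
container 3: place 4 m³, 1 m³ left
container 6: place 3 m³, 2 m³ left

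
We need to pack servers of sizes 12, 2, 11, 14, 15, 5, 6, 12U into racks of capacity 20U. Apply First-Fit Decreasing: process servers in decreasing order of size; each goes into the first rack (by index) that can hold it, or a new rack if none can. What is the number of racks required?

5

Sorted descending: 15, 14, 12, 12, 11, 6, 5, 2.
15U → rack 1 (remaining 5U)
14U → rack 2 (remaining 6U)
12U → rack 3 (remaining 8U)
12U → rack 4 (remaining 8U)
11U → rack 5 (remaining 9U)
6U → rack 2 (remaining 0U)
5U → rack 1 (remaining 0U)
2U → rack 3 (remaining 6U)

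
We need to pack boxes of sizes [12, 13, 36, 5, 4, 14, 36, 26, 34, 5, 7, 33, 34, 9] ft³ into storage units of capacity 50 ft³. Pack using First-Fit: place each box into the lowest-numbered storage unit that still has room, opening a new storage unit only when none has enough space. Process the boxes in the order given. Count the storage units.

Put 12 ft³ in storage unit 1; 38 ft³ remain.
Put 13 ft³ in storage unit 1; 25 ft³ remain.
Put 36 ft³ in storage unit 2; 14 ft³ remain.
Put 5 ft³ in storage unit 1; 20 ft³ remain.
Put 4 ft³ in storage unit 1; 16 ft³ remain.
Put 14 ft³ in storage unit 1; 2 ft³ remain.
Put 36 ft³ in storage unit 3; 14 ft³ remain.
Put 26 ft³ in storage unit 4; 24 ft³ remain.
Put 34 ft³ in storage unit 5; 16 ft³ remain.
Put 5 ft³ in storage unit 2; 9 ft³ remain.
Put 7 ft³ in storage unit 2; 2 ft³ remain.
Put 33 ft³ in storage unit 6; 17 ft³ remain.
Put 34 ft³ in storage unit 7; 16 ft³ remain.
Put 9 ft³ in storage unit 3; 5 ft³ remain.
Final storage units: [12,13,5,4,14] [36,5,7] [36,9] [26] [34] [33] [34].

7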